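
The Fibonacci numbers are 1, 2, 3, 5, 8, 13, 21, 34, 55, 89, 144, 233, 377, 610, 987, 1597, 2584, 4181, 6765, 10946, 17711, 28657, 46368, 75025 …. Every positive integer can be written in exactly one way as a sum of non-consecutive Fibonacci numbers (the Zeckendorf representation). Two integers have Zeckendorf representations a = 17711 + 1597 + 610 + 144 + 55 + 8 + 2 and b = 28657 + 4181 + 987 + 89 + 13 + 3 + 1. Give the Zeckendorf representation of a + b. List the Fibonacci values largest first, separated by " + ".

The two numbers are 20127 and 33931, so their sum is 54058.
Repeatedly subtract the largest Fibonacci number that fits:
take 46368 (≤ 54058); 54058 − 46368 = 7690
take 6765 (≤ 7690); 7690 − 6765 = 925
take 610 (≤ 925); 925 − 610 = 315
take 233 (≤ 315); 315 − 233 = 82
take 55 (≤ 82); 82 − 55 = 27
take 21 (≤ 27); 27 − 21 = 6
take 5 (≤ 6); 6 − 5 = 1
take 1 (≤ 1); 1 − 1 = 0

46368 + 6765 + 610 + 233 + 55 + 21 + 5 + 1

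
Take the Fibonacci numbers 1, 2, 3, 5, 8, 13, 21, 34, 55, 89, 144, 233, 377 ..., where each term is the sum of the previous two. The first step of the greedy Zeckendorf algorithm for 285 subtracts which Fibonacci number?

233 ≤ 285 < 377, so the largest Fibonacci number not exceeding 285 is 233.

233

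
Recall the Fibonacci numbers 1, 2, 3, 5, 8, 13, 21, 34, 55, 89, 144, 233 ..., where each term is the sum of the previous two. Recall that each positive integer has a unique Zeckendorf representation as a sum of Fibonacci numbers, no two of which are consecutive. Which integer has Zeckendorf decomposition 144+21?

144+21 = 165.

165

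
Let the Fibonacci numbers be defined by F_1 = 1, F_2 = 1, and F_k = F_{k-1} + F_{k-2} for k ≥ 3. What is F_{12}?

Iterating the recurrence up to F_{8} = 21 and F_{7} = 13:
F_{9} = F_{8} + F_{7} = 21 + 13 = 34
F_{10} = F_{9} + F_{8} = 34 + 21 = 55
F_{11} = F_{10} + F_{9} = 55 + 34 = 89
F_{12} = F_{11} + F_{10} = 89 + 55 = 144

144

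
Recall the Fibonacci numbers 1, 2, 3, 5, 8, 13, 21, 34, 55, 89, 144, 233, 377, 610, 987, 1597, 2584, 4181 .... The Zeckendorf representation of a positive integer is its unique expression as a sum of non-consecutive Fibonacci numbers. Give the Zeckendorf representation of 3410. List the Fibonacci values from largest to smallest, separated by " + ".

largest Fibonacci ≤ 3410 is 2584; 3410 − 2584 = 826
largest Fibonacci ≤ 826 is 610; 826 − 610 = 216
largest Fibonacci ≤ 216 is 144; 216 − 144 = 72
largest Fibonacci ≤ 72 is 55; 72 − 55 = 17
largest Fibonacci ≤ 17 is 13; 17 − 13 = 4
largest Fibonacci ≤ 4 is 3; 4 − 3 = 1
largest Fibonacci ≤ 1 is 1; 1 − 1 = 0
So 3410 = 2584 + 610 + 144 + 55 + 13 + 3 + 1, with no two terms consecutive in the sequence.

2584 + 610 + 144 + 55 + 13 + 3 + 1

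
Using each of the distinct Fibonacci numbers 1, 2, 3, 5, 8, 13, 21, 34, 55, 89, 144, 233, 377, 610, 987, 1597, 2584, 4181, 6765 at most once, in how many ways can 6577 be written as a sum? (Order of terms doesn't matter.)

48

6577 = 4181+1597+610+144+34+8+3 = 4181+1597+610+144+34+8+2+1 = 4181+1597+610+144+21+13+8+3 = 4181+1597+610+89+55+34+8+3 = … (44 more), for 48 in all.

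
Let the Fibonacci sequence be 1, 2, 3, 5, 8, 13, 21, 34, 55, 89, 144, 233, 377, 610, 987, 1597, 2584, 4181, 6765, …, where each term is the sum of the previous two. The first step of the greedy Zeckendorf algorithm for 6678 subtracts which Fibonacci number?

4181 ≤ 6678 < 6765, so the largest Fibonacci number not exceeding 6678 is 4181.

4181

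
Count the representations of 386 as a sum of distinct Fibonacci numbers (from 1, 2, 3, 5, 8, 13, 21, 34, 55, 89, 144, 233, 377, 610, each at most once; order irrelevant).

9

Each representation comes from the Zeckendorf form by replacing some F_k with F_{k−1} + F_{k−2} where possible.
386 = 377+8+1 = 377+5+3+1 = 233+144+8+1 = 233+144+5+3+1 = … (5 more), for 9 in all.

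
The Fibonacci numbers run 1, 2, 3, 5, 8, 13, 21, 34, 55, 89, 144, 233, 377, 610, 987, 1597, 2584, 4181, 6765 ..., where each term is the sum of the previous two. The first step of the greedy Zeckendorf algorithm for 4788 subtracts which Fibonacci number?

4181 ≤ 4788 < 6765, so the largest Fibonacci number not exceeding 4788 is 4181.

4181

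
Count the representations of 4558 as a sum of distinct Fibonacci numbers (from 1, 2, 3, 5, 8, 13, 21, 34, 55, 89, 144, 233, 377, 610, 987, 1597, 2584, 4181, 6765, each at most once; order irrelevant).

4558 = 4181+377 = 4181+233+144 = 2584+1597+377 = 4181+233+89+55 = 2584+1597+233+144 = … (16 more), for 21 in all.

21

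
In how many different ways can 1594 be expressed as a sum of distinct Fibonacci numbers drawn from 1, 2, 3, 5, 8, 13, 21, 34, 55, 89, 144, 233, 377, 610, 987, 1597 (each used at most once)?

Each representation comes from the Zeckendorf form by replacing some F_k with F_{k−1} + F_{k−2} where possible.
1594 = 987+377+144+55+21+8+2 = 987+377+144+55+21+5+3+2 = 987+377+144+55+13+8+5+3+2 = 987+377+144+34+21+13+8+5+3+2 = 987+377+89+55+34+21+13+8+5+3+2 = … (2 more), for 7 in all.

7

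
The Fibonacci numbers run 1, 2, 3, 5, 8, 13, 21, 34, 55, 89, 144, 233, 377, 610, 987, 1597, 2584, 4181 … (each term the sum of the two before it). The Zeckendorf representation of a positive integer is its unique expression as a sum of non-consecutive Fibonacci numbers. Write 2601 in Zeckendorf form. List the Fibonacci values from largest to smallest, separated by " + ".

Repeatedly subtract the largest Fibonacci number that fits:
subtract 2584 from 2601: 17 remains
subtract 13 from 17: 4 remains
subtract 3 from 4: 1 remains
subtract 1 from 1: 0 remains
So 2601 = 2584 + 13 + 3 + 1, with no two terms consecutive in the sequence.

2584 + 13 + 3 + 1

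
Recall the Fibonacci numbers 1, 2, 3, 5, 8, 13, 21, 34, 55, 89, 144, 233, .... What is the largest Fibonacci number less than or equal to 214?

144 ≤ 214 < 233, so the largest Fibonacci number not exceeding 214 is 144.

144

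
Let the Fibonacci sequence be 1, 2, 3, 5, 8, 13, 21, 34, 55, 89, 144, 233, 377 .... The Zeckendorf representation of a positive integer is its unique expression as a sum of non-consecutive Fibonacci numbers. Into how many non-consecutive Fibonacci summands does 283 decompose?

4

Repeatedly subtract the largest Fibonacci number that fits:
subtract 233 from 283: 50 remains
subtract 34 from 50: 16 remains
subtract 13 from 16: 3 remains
subtract 3 from 3: 0 remains
283 = 233 + 34 + 13 + 3, which has 4 terms.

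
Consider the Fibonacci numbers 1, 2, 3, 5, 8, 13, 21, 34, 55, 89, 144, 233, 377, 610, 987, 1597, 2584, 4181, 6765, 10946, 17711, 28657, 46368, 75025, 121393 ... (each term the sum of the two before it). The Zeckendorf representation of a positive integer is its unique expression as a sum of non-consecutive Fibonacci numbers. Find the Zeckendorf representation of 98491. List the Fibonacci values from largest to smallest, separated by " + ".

take 75025 (≤ 98491); 98491 − 75025 = 23466
take 17711 (≤ 23466); 23466 − 17711 = 5755
take 4181 (≤ 5755); 5755 − 4181 = 1574
take 987 (≤ 1574); 1574 − 987 = 587
take 377 (≤ 587); 587 − 377 = 210
take 144 (≤ 210); 210 − 144 = 66
take 55 (≤ 66); 66 − 55 = 11
take 8 (≤ 11); 11 − 8 = 3
take 3 (≤ 3); 3 − 3 = 0
So 98491 = 75025 + 17711 + 4181 + 987 + 377 + 144 + 55 + 8 + 3, with no two terms consecutive in the sequence.

75025 + 17711 + 4181 + 987 + 377 + 144 + 55 + 8 + 3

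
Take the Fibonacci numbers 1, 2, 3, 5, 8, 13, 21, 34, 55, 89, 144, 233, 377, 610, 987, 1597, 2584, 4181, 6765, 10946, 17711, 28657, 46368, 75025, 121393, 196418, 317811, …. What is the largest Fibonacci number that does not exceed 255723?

196418 ≤ 255723 < 317811, so the largest Fibonacci number not exceeding 255723 is 196418.

196418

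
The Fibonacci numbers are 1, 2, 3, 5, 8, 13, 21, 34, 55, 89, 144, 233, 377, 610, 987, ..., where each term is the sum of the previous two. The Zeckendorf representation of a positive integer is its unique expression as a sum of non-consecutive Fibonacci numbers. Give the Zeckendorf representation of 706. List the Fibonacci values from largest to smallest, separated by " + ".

610 + 89 + 5 + 2

Greedily peel off the largest Fibonacci term at each step:
706: greatest Fibonacci not exceeding it is 610, leaving 96
96: greatest Fibonacci not exceeding it is 89, leaving 7
7: greatest Fibonacci not exceeding it is 5, leaving 2
2: greatest Fibonacci not exceeding it is 2, leaving 0
So 706 = 610 + 89 + 5 + 2, with no two terms consecutive in the sequence.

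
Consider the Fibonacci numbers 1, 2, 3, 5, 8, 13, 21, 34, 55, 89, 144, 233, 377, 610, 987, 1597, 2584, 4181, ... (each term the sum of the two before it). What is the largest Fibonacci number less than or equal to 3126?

2584 ≤ 3126 < 4181, so the largest Fibonacci number not exceeding 3126 is 2584.

2584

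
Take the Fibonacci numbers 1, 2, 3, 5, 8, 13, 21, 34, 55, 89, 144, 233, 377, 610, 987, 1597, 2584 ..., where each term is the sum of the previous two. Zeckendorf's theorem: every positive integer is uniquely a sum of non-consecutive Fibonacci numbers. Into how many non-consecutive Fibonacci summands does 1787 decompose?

6

1597 ≤ 1787 < 2584, so take 1597; remainder 190
144 ≤ 190 < 233, so take 144; remainder 46
34 ≤ 46 < 55, so take 34; remainder 12
8 ≤ 12 < 13, so take 8; remainder 4
3 ≤ 4 < 5, so take 3; remainder 1
1 ≤ 1 < 2, so take 1; remainder 0
1787 = 1597 + 144 + 34 + 8 + 3 + 1, which has 6 terms.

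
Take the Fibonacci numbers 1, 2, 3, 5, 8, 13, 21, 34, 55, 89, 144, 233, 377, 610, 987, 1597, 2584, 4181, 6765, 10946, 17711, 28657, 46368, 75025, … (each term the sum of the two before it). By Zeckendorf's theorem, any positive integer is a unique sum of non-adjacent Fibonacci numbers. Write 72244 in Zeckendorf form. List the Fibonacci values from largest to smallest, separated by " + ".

Repeatedly subtract the largest Fibonacci number that fits:
take 46368 (≤ 72244); 72244 − 46368 = 25876
take 17711 (≤ 25876); 25876 − 17711 = 8165
take 6765 (≤ 8165); 8165 − 6765 = 1400
take 987 (≤ 1400); 1400 − 987 = 413
take 377 (≤ 413); 413 − 377 = 36
take 34 (≤ 36); 36 − 34 = 2
take 2 (≤ 2); 2 − 2 = 0
So 72244 = 46368 + 17711 + 6765 + 987 + 377 + 34 + 2, with no two terms consecutive in the sequence.

46368 + 17711 + 6765 + 987 + 377 + 34 + 2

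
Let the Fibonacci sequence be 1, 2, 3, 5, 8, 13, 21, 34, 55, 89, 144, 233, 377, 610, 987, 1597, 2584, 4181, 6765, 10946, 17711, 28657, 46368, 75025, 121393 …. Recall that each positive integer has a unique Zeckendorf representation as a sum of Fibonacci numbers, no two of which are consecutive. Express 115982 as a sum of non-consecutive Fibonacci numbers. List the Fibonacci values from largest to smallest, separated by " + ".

subtract 75025 from 115982: 40957 remains
subtract 28657 from 40957: 12300 remains
subtract 10946 from 12300: 1354 remains
subtract 987 from 1354: 367 remains
subtract 233 from 367: 134 remains
subtract 89 from 134: 45 remains
subtract 34 from 45: 11 remains
subtract 8 from 11: 3 remains
subtract 3 from 3: 0 remains
So 115982 = 75025 + 28657 + 10946 + 987 + 233 + 89 + 34 + 8 + 3, with no two terms consecutive in the sequence.

75025 + 28657 + 10946 + 987 + 233 + 89 + 34 + 8 + 3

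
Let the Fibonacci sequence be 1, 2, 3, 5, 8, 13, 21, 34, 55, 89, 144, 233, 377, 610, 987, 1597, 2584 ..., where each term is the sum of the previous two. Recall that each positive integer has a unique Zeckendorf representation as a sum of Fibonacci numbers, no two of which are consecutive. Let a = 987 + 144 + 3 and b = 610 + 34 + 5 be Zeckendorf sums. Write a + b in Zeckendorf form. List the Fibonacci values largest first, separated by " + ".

The two numbers are 1134 and 649, so their sum is 1783.
Repeatedly subtract the largest Fibonacci number that fits:
1783: greatest Fibonacci not exceeding it is 1597, leaving 186
186: greatest Fibonacci not exceeding it is 144, leaving 42
42: greatest Fibonacci not exceeding it is 34, leaving 8
8: greatest Fibonacci not exceeding it is 8, leaving 0

1597 + 144 + 34 + 8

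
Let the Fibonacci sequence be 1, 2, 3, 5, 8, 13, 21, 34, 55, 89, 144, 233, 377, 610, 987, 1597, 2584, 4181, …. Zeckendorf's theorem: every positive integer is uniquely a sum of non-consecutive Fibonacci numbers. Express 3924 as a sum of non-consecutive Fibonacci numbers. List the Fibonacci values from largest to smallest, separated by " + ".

2584 + 987 + 233 + 89 + 21 + 8 + 2

Greedy algorithm:
largest Fibonacci ≤ 3924 is 2584; 3924 − 2584 = 1340
largest Fibonacci ≤ 1340 is 987; 1340 − 987 = 353
largest Fibonacci ≤ 353 is 233; 353 − 233 = 120
largest Fibonacci ≤ 120 is 89; 120 − 89 = 31
largest Fibonacci ≤ 31 is 21; 31 − 21 = 10
largest Fibonacci ≤ 10 is 8; 10 − 8 = 2
largest Fibonacci ≤ 2 is 2; 2 − 2 = 0
So 3924 = 2584 + 987 + 233 + 89 + 21 + 8 + 2, with no two terms consecutive in the sequence.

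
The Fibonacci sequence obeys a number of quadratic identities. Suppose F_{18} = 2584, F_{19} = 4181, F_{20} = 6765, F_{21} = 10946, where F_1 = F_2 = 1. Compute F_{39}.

63245986

By the addition formula F_{m+n} = F_m F_{n+1} + F_{m−1} F_n with m=19, n=20: F_{39} = 4181·10946 + 2584·6765 = 45765226 + 17480760 = 63245986.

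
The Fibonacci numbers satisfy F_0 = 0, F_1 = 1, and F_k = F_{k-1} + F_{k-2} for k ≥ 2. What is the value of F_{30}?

832040

Iterating the recurrence up to F_{25} = 75025 and F_{24} = 46368:
F_{26} = F_{25} + F_{24} = 75025 + 46368 = 121393
F_{27} = F_{26} + F_{25} = 121393 + 75025 = 196418
F_{28} = F_{27} + F_{26} = 196418 + 121393 = 317811
F_{29} = F_{28} + F_{27} = 317811 + 196418 = 514229
F_{30} = F_{29} + F_{28} = 514229 + 317811 = 832040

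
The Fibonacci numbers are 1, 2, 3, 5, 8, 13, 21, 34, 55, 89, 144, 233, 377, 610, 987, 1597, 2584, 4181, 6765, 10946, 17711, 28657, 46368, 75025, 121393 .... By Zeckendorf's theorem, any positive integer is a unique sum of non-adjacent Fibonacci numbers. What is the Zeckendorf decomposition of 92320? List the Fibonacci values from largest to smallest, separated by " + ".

75025 + 10946 + 4181 + 1597 + 377 + 144 + 34 + 13 + 3

Greedily peel off the largest Fibonacci term at each step:
subtract 75025 from 92320: 17295 remains
subtract 10946 from 17295: 6349 remains
subtract 4181 from 6349: 2168 remains
subtract 1597 from 2168: 571 remains
subtract 377 from 571: 194 remains
subtract 144 from 194: 50 remains
subtract 34 from 50: 16 remains
subtract 13 from 16: 3 remains
subtract 3 from 3: 0 remains
So 92320 = 75025 + 10946 + 4181 + 1597 + 377 + 144 + 34 + 13 + 3, with no two terms consecutive in the sequence.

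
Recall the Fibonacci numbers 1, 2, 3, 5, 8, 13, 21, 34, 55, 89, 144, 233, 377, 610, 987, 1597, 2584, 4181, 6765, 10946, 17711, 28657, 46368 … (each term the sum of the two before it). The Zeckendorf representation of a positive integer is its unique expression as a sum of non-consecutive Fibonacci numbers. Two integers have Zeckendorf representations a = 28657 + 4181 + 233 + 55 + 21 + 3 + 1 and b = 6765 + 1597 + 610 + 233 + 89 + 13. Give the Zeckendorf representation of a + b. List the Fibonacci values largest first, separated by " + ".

The two numbers are 33151 and 9307, so their sum is 42458.
largest Fibonacci ≤ 42458 is 28657; 42458 − 28657 = 13801
largest Fibonacci ≤ 13801 is 10946; 13801 − 10946 = 2855
largest Fibonacci ≤ 2855 is 2584; 2855 − 2584 = 271
largest Fibonacci ≤ 271 is 233; 271 − 233 = 38
largest Fibonacci ≤ 38 is 34; 38 − 34 = 4
largest Fibonacci ≤ 4 is 3; 4 − 3 = 1
largest Fibonacci ≤ 1 is 1; 1 − 1 = 0

28657 + 10946 + 2584 + 233 + 34 + 3 + 1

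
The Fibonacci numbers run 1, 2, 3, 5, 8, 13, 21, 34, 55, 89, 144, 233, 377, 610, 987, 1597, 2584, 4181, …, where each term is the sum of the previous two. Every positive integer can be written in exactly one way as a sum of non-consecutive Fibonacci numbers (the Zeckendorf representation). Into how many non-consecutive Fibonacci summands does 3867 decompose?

Greedily peel off the largest Fibonacci term at each step:
subtract 2584 from 3867: 1283 remains
subtract 987 from 1283: 296 remains
subtract 233 from 296: 63 remains
subtract 55 from 63: 8 remains
subtract 8 from 8: 0 remains
3867 = 2584 + 987 + 233 + 55 + 8, which has 5 terms.

5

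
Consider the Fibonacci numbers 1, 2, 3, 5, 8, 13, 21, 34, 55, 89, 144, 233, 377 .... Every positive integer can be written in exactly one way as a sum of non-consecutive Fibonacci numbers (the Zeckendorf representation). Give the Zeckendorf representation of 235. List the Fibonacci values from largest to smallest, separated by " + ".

233 + 2

235: greatest Fibonacci not exceeding it is 233, leaving 2
2: greatest Fibonacci not exceeding it is 2, leaving 0
So 235 = 233 + 2, with no two terms consecutive in the sequence.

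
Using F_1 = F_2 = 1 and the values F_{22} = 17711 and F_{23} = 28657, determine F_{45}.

By F_{2k+1} = F_k² + F_{k+1}²: F_{45} = 17711² + 28657² = 313679521 + 821223649 = 1134903170.

1134903170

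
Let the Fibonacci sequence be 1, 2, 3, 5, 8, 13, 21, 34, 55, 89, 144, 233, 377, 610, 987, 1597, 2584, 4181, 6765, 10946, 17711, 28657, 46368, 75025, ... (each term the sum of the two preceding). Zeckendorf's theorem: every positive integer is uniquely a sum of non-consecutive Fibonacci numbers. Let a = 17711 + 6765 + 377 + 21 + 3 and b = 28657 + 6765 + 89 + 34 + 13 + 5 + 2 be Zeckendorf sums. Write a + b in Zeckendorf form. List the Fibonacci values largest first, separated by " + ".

The two numbers are 24877 and 35565, so their sum is 60442.
Greedily peel off the largest Fibonacci term at each step:
60442: greatest Fibonacci not exceeding it is 46368, leaving 14074
14074: greatest Fibonacci not exceeding it is 10946, leaving 3128
3128: greatest Fibonacci not exceeding it is 2584, leaving 544
544: greatest Fibonacci not exceeding it is 377, leaving 167
167: greatest Fibonacci not exceeding it is 144, leaving 23
23: greatest Fibonacci not exceeding it is 21, leaving 2
2: greatest Fibonacci not exceeding it is 2, leaving 0

46368 + 10946 + 2584 + 377 + 144 + 21 + 2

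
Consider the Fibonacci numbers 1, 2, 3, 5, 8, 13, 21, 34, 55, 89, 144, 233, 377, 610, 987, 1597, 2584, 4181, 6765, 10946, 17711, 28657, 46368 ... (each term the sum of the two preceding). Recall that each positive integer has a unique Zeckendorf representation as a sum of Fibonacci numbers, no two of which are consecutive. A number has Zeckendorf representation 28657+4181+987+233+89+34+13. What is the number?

28657+4181+987+233+89+34+13 = 34194.

34194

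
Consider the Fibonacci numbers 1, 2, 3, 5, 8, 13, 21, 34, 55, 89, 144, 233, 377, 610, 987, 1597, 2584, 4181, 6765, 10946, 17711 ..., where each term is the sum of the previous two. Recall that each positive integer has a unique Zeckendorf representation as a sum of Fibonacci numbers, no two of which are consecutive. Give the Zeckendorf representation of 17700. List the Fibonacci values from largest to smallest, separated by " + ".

10946 + 4181 + 1597 + 610 + 233 + 89 + 34 + 8 + 2

Greedy algorithm:
17700: greatest Fibonacci not exceeding it is 10946, leaving 6754
6754: greatest Fibonacci not exceeding it is 4181, leaving 2573
2573: greatest Fibonacci not exceeding it is 1597, leaving 976
976: greatest Fibonacci not exceeding it is 610, leaving 366
366: greatest Fibonacci not exceeding it is 233, leaving 133
133: greatest Fibonacci not exceeding it is 89, leaving 44
44: greatest Fibonacci not exceeding it is 34, leaving 10
10: greatest Fibonacci not exceeding it is 8, leaving 2
2: greatest Fibonacci not exceeding it is 2, leaving 0
So 17700 = 10946 + 4181 + 1597 + 610 + 233 + 89 + 34 + 8 + 2, with no two terms consecutive in the sequence.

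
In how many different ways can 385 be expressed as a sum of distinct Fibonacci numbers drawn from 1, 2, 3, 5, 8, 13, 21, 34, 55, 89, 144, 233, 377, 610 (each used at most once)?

Each representation comes from the Zeckendorf form by replacing some F_k with F_{k−1} + F_{k−2} where possible.
385 = 377+8 = 377+5+3 = 233+144+8 = 377+5+2+1 = 233+144+5+3 = … (9 more), for 14 in all.

14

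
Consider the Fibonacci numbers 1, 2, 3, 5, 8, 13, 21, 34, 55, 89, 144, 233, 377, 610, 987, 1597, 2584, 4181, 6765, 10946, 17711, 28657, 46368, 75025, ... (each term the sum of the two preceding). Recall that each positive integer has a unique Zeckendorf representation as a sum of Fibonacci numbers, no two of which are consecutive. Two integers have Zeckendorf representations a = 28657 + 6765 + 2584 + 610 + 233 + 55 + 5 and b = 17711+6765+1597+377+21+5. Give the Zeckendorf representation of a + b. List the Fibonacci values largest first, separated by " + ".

46368 + 17711 + 987 + 233 + 55 + 21 + 8 + 2

The two numbers are 38909 and 26476, so their sum is 65385.
Greedy algorithm:
65385: greatest Fibonacci not exceeding it is 46368, leaving 19017
19017: greatest Fibonacci not exceeding it is 17711, leaving 1306
1306: greatest Fibonacci not exceeding it is 987, leaving 319
319: greatest Fibonacci not exceeding it is 233, leaving 86
86: greatest Fibonacci not exceeding it is 55, leaving 31
31: greatest Fibonacci not exceeding it is 21, leaving 10
10: greatest Fibonacci not exceeding it is 8, leaving 2
2: greatest Fibonacci not exceeding it is 2, leaving 0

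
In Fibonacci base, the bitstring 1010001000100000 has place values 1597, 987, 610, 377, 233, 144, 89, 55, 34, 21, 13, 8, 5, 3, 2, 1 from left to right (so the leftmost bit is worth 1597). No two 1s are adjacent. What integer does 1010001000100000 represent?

2309

Summing the place values of the 1 bits: 1597 + 610 + 89 + 13 = 2309.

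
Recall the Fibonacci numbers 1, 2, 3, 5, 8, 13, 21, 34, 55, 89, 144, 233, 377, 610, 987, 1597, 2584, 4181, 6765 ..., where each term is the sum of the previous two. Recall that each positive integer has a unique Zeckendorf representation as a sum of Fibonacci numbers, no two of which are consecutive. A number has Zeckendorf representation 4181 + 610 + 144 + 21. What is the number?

4956

4181 + 610 + 144 + 21 = 4956.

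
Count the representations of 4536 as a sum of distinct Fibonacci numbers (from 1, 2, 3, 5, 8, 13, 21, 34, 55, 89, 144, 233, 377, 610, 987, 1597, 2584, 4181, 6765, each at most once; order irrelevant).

Starting from the Zeckendorf form and repeatedly splitting a term F_k into F_{k−1} + F_{k−2} (when neither is already used) reaches every representation.
4536 = 4181+233+89+21+8+3+1 = 4181+233+55+34+21+8+3+1 = 2584+1597+233+89+21+8+3+1 = 4181+144+89+55+34+21+8+3+1 = … (6 more), for 10 in all.

10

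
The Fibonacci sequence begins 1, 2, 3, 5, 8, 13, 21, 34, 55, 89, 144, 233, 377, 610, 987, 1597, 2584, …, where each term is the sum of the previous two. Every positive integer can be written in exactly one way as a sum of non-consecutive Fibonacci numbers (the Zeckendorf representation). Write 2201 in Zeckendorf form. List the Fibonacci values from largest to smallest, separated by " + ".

take 1597 (≤ 2201); 2201 − 1597 = 604
take 377 (≤ 604); 604 − 377 = 227
take 144 (≤ 227); 227 − 144 = 83
take 55 (≤ 83); 83 − 55 = 28
take 21 (≤ 28); 28 − 21 = 7
take 5 (≤ 7); 7 − 5 = 2
take 2 (≤ 2); 2 − 2 = 0
So 2201 = 1597 + 377 + 144 + 55 + 21 + 5 + 2, with no two terms consecutive in the sequence.

1597 + 377 + 144 + 55 + 21 + 5 + 2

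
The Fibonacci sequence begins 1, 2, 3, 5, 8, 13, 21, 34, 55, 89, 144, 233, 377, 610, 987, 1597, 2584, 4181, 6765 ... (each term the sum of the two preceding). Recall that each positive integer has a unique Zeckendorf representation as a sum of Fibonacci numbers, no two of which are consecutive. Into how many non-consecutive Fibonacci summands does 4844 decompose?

4181 ≤ 4844 < 6765, so take 4181; remainder 663
610 ≤ 663 < 987, so take 610; remainder 53
34 ≤ 53 < 55, so take 34; remainder 19
13 ≤ 19 < 21, so take 13; remainder 6
5 ≤ 6 < 8, so take 5; remainder 1
1 ≤ 1 < 2, so take 1; remainder 0
4844 = 4181 + 610 + 34 + 13 + 5 + 1, which has 6 terms.

6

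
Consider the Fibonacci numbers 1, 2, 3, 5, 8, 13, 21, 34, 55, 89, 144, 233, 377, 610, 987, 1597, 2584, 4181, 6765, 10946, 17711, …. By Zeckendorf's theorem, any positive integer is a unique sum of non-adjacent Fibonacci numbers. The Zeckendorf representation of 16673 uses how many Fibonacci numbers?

8

Greedy algorithm:
16673 − 10946 = 5727
5727 − 4181 = 1546
1546 − 987 = 559
559 − 377 = 182
182 − 144 = 38
38 − 34 = 4
4 − 3 = 1
1 − 1 = 0
16673 = 10946 + 4181 + 987 + 377 + 144 + 34 + 3 + 1, which has 8 terms.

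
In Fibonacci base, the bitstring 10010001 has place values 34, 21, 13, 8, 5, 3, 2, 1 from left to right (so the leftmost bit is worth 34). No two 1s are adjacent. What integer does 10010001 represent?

Summing the place values of the 1 bits: 34 + 8 + 1 = 43.

43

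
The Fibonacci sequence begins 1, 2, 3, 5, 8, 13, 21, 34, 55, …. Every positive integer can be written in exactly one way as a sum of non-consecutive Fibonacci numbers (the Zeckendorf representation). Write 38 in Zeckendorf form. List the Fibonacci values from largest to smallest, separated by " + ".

34 + 3 + 1

34 ≤ 38 < 55, so take 34; remainder 4
3 ≤ 4 < 5, so take 3; remainder 1
1 ≤ 1 < 2, so take 1; remainder 0
So 38 = 34 + 3 + 1, with no two terms consecutive in the sequence.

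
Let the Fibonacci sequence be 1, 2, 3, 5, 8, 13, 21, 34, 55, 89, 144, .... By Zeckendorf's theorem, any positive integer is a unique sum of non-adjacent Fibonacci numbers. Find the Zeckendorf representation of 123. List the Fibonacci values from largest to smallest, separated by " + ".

Greedy algorithm:
subtract 89 from 123: 34 remains
subtract 34 from 34: 0 remains
So 123 = 89 + 34, with no two terms consecutive in the sequence.

89 + 34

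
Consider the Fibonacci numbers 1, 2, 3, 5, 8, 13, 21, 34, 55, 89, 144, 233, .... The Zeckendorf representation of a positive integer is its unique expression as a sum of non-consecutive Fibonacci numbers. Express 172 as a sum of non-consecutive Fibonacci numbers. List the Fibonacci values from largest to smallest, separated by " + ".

144 + 21 + 5 + 2

largest Fibonacci ≤ 172 is 144; 172 − 144 = 28
largest Fibonacci ≤ 28 is 21; 28 − 21 = 7
largest Fibonacci ≤ 7 is 5; 7 − 5 = 2
largest Fibonacci ≤ 2 is 2; 2 − 2 = 0
So 172 = 144 + 21 + 5 + 2, with no two terms consecutive in the sequence.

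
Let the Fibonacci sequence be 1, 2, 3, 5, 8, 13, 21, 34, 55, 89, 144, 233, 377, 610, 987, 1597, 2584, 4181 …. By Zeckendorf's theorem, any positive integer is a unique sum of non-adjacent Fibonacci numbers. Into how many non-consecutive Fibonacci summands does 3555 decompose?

6

Greedily peel off the largest Fibonacci term at each step:
subtract 2584 from 3555: 971 remains
subtract 610 from 971: 361 remains
subtract 233 from 361: 128 remains
subtract 89 from 128: 39 remains
subtract 34 from 39: 5 remains
subtract 5 from 5: 0 remains
3555 = 2584 + 610 + 233 + 89 + 34 + 5, which has 6 terms.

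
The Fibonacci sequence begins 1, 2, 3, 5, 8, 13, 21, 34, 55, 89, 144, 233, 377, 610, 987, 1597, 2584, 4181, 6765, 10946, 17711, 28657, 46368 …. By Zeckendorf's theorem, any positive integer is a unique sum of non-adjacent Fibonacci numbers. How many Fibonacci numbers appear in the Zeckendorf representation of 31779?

Greedy algorithm:
subtract 28657 from 31779: 3122 remains
subtract 2584 from 3122: 538 remains
subtract 377 from 538: 161 remains
subtract 144 from 161: 17 remains
subtract 13 from 17: 4 remains
subtract 3 from 4: 1 remains
subtract 1 from 1: 0 remains
31779 = 28657 + 2584 + 377 + 144 + 13 + 3 + 1, which has 7 terms.

7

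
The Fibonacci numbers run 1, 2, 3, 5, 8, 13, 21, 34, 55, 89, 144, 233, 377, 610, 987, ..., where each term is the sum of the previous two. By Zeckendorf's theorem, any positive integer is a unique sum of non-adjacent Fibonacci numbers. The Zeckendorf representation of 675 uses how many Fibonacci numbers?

610 ≤ 675 < 987, so take 610; remainder 65
55 ≤ 65 < 89, so take 55; remainder 10
8 ≤ 10 < 13, so take 8; remainder 2
2 ≤ 2 < 3, so take 2; remainder 0
675 = 610 + 55 + 8 + 2, which has 4 terms.

4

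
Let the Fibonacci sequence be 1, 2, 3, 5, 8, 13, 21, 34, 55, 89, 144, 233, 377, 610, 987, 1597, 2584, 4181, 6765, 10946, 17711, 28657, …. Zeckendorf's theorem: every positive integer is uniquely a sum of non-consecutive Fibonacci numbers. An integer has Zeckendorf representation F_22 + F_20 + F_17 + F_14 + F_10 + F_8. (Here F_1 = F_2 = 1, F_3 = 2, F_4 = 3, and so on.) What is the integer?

F_22 + F_20 + F_17 + F_14 + F_10 + F_8 = 17711 + 6765 + 1597 + 377 + 55 + 21 = 26526.

26526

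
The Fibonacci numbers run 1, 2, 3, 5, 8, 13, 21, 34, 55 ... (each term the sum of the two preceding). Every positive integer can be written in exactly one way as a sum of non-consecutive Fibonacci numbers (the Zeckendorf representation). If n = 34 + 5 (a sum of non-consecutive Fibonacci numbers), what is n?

39

34 + 5 = 39.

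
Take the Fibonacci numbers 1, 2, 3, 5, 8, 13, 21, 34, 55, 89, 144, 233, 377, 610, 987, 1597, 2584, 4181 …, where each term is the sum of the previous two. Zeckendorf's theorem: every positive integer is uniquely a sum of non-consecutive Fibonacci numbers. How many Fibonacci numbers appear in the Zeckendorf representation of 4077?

4077: greatest Fibonacci not exceeding it is 2584, leaving 1493
1493: greatest Fibonacci not exceeding it is 987, leaving 506
506: greatest Fibonacci not exceeding it is 377, leaving 129
129: greatest Fibonacci not exceeding it is 89, leaving 40
40: greatest Fibonacci not exceeding it is 34, leaving 6
6: greatest Fibonacci not exceeding it is 5, leaving 1
1: greatest Fibonacci not exceeding it is 1, leaving 0
4077 = 2584 + 987 + 377 + 89 + 34 + 5 + 1, which has 7 terms.

7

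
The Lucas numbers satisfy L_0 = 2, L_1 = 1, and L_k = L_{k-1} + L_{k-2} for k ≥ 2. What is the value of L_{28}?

Iterating the recurrence up to L_{20} = 15127 and L_{19} = 9349:
L_{21} = L_{20} + L_{19} = 15127 + 9349 = 24476
L_{22} = L_{21} + L_{20} = 24476 + 15127 = 39603
L_{23} = L_{22} + L_{21} = 39603 + 24476 = 64079
L_{24} = L_{23} + L_{22} = 64079 + 39603 = 103682
L_{25} = L_{24} + L_{23} = 103682 + 64079 = 167761
L_{26} = L_{25} + L_{24} = 167761 + 103682 = 271443
L_{27} = L_{26} + L_{25} = 271443 + 167761 = 439204
L_{28} = L_{27} + L_{26} = 439204 + 271443 = 710647

710647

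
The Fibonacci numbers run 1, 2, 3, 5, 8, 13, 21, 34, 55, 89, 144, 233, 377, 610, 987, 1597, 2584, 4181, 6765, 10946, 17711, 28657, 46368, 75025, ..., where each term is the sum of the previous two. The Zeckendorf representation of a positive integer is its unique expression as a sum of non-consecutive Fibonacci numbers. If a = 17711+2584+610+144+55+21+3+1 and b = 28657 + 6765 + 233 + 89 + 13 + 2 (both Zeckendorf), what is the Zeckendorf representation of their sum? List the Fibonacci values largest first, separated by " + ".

46368 + 6765 + 2584 + 987 + 144 + 34 + 5 + 1

The two numbers are 21129 and 35759, so their sum is 56888.
Greedy algorithm:
46368 ≤ 56888 < 75025, so take 46368; remainder 10520
6765 ≤ 10520 < 10946, so take 6765; remainder 3755
2584 ≤ 3755 < 4181, so take 2584; remainder 1171
987 ≤ 1171 < 1597, so take 987; remainder 184
144 ≤ 184 < 233, so take 144; remainder 40
34 ≤ 40 < 55, so take 34; remainder 6
5 ≤ 6 < 8, so take 5; remainder 1
1 ≤ 1 < 2, so take 1; remainder 0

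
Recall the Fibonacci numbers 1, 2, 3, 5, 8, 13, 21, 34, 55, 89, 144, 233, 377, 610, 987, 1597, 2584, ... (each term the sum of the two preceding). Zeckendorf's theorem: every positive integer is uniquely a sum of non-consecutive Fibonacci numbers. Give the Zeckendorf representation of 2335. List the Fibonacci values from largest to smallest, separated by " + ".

largest Fibonacci ≤ 2335 is 1597; 2335 − 1597 = 738
largest Fibonacci ≤ 738 is 610; 738 − 610 = 128
largest Fibonacci ≤ 128 is 89; 128 − 89 = 39
largest Fibonacci ≤ 39 is 34; 39 − 34 = 5
largest Fibonacci ≤ 5 is 5; 5 − 5 = 0
So 2335 = 1597 + 610 + 89 + 34 + 5, with no two terms consecutive in the sequence.

1597 + 610 + 89 + 34 + 5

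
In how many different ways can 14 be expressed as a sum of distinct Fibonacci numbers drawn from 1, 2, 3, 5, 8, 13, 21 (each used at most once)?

14 = 13+1 = 8+5+1 = 8+3+2+1 — 3 representations.

3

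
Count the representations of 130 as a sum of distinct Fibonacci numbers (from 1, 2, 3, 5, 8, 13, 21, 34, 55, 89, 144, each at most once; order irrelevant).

Each representation comes from the Zeckendorf form by replacing some F_k with F_{k−1} + F_{k−2} where possible.
130 = 89+34+5+2 = 89+21+13+5+2 = 55+34+21+13+5+2 — 3 representations.

3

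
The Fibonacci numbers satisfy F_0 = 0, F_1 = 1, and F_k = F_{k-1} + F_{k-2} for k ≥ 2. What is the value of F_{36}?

14930352

Iterating the recurrence up to F_{28} = 317811 and F_{27} = 196418:
F_{29} = F_{28} + F_{27} = 317811 + 196418 = 514229
F_{30} = F_{29} + F_{28} = 514229 + 317811 = 832040
F_{31} = F_{30} + F_{29} = 832040 + 514229 = 1346269
F_{32} = F_{31} + F_{30} = 1346269 + 832040 = 2178309
F_{33} = F_{32} + F_{31} = 2178309 + 1346269 = 3524578
F_{34} = F_{33} + F_{32} = 3524578 + 2178309 = 5702887
F_{35} = F_{34} + F_{33} = 5702887 + 3524578 = 9227465
F_{36} = F_{35} + F_{34} = 9227465 + 5702887 = 14930352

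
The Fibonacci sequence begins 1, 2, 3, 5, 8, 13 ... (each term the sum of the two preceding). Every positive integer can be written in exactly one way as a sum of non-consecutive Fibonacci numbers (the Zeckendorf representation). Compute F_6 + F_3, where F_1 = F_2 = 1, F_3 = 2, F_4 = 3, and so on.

F_6 + F_3 = 8 + 2 = 10.

10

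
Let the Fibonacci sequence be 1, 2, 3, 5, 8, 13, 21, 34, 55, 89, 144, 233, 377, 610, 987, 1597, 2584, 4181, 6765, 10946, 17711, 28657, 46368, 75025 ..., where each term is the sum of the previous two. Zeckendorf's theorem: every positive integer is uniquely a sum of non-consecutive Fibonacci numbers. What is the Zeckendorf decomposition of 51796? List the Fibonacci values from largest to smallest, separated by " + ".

Greedily peel off the largest Fibonacci term at each step:
take 46368 (≤ 51796); 51796 − 46368 = 5428
take 4181 (≤ 5428); 5428 − 4181 = 1247
take 987 (≤ 1247); 1247 − 987 = 260
take 233 (≤ 260); 260 − 233 = 27
take 21 (≤ 27); 27 − 21 = 6
take 5 (≤ 6); 6 − 5 = 1
take 1 (≤ 1); 1 − 1 = 0
So 51796 = 46368 + 4181 + 987 + 233 + 21 + 5 + 1, with no two terms consecutive in the sequence.

46368 + 4181 + 987 + 233 + 21 + 5 + 1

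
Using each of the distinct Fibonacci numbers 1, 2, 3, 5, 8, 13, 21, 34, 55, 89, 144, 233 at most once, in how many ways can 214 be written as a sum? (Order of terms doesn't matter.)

Starting from the Zeckendorf form and repeatedly splitting a term F_k into F_{k−1} + F_{k−2} (when neither is already used) reaches every representation.
214 = 144+55+13+2 = 144+55+8+5+2 = 144+34+21+13+2 = … (3 more), for 6 in all.

6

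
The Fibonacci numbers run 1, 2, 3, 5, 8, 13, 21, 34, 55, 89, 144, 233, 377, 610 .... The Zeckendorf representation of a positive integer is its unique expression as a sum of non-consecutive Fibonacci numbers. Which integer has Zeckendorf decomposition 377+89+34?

377+89+34 = 500.

500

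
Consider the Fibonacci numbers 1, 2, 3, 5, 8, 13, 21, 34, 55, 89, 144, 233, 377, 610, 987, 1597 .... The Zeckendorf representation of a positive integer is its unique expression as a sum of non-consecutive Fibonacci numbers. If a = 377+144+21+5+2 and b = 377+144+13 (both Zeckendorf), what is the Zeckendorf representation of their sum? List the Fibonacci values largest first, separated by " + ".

987 + 89 + 5 + 2

The two numbers are 549 and 534, so their sum is 1083.
Greedy algorithm:
subtract 987 from 1083: 96 remains
subtract 89 from 96: 7 remains
subtract 5 from 7: 2 remains
subtract 2 from 2: 0 remains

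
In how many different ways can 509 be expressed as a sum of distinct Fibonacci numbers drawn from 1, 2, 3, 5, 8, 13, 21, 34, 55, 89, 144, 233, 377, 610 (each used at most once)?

509 = 377+89+34+8+1 = 377+89+34+5+3+1 = 377+89+21+13+8+1 = … (9 more), for 12 in all.

12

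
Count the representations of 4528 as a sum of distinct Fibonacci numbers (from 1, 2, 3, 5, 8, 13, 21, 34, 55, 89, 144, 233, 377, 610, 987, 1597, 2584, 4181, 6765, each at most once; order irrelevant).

Starting from the Zeckendorf form and repeatedly splitting a term F_k into F_{k−1} + F_{k−2} (when neither is already used) reaches every representation.
4528 = 4181+233+89+21+3+1 = 4181+233+89+13+8+3+1 = 4181+233+55+34+21+3+1 = … (17 more), for 20 in all.

20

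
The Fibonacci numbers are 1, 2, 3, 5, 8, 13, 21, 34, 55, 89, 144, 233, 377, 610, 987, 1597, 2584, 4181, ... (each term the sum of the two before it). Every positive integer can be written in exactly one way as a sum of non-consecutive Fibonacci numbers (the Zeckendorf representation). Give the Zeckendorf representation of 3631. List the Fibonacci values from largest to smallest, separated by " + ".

largest Fibonacci ≤ 3631 is 2584; 3631 − 2584 = 1047
largest Fibonacci ≤ 1047 is 987; 1047 − 987 = 60
largest Fibonacci ≤ 60 is 55; 60 − 55 = 5
largest Fibonacci ≤ 5 is 5; 5 − 5 = 0
So 3631 = 2584 + 987 + 55 + 5, with no two terms consecutive in the sequence.

2584 + 987 + 55 + 5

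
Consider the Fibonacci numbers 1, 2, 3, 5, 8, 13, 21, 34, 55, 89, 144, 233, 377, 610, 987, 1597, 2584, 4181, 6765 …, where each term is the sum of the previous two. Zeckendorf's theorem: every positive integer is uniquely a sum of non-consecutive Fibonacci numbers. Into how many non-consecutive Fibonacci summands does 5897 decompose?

Greedy algorithm:
largest Fibonacci ≤ 5897 is 4181; 5897 − 4181 = 1716
largest Fibonacci ≤ 1716 is 1597; 1716 − 1597 = 119
largest Fibonacci ≤ 119 is 89; 119 − 89 = 30
largest Fibonacci ≤ 30 is 21; 30 − 21 = 9
largest Fibonacci ≤ 9 is 8; 9 − 8 = 1
largest Fibonacci ≤ 1 is 1; 1 − 1 = 0
5897 = 4181 + 1597 + 89 + 21 + 8 + 1, which has 6 terms.

6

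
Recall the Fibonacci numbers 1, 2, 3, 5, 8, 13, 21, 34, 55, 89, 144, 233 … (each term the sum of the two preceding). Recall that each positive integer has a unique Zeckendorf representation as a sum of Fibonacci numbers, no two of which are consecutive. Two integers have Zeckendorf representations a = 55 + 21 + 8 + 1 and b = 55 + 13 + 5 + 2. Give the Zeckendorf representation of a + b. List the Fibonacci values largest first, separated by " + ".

144 + 13 + 3

The two numbers are 85 and 75, so their sum is 160.
Repeatedly subtract the largest Fibonacci number that fits:
take 144 (≤ 160); 160 − 144 = 16
take 13 (≤ 16); 16 − 13 = 3
take 3 (≤ 3); 3 − 3 = 0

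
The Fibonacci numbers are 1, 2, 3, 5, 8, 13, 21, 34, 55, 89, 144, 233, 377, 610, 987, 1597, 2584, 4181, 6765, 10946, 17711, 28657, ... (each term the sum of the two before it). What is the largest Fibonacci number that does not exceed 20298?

17711

17711 ≤ 20298 < 28657, so the largest Fibonacci number not exceeding 20298 is 17711.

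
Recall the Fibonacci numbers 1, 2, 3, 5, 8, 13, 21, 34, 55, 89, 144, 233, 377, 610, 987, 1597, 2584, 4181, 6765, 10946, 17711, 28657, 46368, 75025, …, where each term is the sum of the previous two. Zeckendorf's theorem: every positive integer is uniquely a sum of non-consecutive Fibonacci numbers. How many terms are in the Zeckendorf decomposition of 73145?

Repeatedly subtract the largest Fibonacci number that fits:
subtract 46368 from 73145: 26777 remains
subtract 17711 from 26777: 9066 remains
subtract 6765 from 9066: 2301 remains
subtract 1597 from 2301: 704 remains
subtract 610 from 704: 94 remains
subtract 89 from 94: 5 remains
subtract 5 from 5: 0 remains
73145 = 46368 + 17711 + 6765 + 1597 + 610 + 89 + 5, which has 7 terms.

7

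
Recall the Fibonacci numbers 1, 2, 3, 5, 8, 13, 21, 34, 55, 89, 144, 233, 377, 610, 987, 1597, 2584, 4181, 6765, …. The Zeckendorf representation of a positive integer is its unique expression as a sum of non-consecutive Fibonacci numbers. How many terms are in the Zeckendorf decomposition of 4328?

3

Greedily peel off the largest Fibonacci term at each step:
4328: greatest Fibonacci not exceeding it is 4181, leaving 147
147: greatest Fibonacci not exceeding it is 144, leaving 3
3: greatest Fibonacci not exceeding it is 3, leaving 0
4328 = 4181 + 144 + 3, which has 3 terms.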